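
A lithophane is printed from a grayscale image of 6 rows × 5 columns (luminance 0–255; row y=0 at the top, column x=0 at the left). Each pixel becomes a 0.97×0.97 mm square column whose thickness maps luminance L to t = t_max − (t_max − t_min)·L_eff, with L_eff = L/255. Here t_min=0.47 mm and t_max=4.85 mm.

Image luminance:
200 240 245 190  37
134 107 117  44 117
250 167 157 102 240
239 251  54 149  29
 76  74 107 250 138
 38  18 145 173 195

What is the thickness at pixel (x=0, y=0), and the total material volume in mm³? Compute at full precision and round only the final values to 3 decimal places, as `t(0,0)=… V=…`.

t(0,0)=1.415 V=67.682

span = t_max - t_min = 4.85 - 0.47 = 4.380
L(0,0) = 200, L_eff = 200/255 = 0.784314
t(0,0) = 4.85 - 4.380·0.784314 = 1.415
Σt over all 6·5 pixels = 152858/2125 ≈ 71.9331765
V = pitch²·Σt = 0.97²·152858/2125 = 67.682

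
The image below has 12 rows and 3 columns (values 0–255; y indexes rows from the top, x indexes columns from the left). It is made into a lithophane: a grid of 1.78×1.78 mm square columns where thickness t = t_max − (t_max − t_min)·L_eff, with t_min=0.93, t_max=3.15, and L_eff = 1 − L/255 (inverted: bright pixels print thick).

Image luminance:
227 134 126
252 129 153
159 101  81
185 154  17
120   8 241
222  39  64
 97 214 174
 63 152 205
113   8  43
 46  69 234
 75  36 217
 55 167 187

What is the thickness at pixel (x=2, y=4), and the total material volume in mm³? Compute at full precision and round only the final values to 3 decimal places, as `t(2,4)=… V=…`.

span = t_max - t_min = 3.15 - 0.93 = 2.220
L(2,4) = 241, L_eff = 1 - 241/255 = 0.054902 (inverted)
t(2,4) = 3.15 - 2.220·0.054902 = 3.028
Σt over all 12·3 pixels = 311269/4250 ≈ 73.2397647
V = pitch²·Σt = 1.78²·311269/4250 = 232.053

t(2,4)=3.028 V=232.053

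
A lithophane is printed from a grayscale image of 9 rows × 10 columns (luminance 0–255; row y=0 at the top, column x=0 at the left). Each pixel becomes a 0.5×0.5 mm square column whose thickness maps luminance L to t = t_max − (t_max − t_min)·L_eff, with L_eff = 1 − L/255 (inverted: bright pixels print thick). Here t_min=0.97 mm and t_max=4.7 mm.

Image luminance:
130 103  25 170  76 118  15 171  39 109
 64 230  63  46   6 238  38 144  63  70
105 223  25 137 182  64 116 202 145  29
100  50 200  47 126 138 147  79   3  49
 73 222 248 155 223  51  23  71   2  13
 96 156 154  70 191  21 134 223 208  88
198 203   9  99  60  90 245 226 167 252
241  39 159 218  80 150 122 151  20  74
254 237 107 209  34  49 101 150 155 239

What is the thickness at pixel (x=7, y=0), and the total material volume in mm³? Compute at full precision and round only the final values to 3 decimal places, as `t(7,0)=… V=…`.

span = t_max - t_min = 4.7 - 0.97 = 3.730
L(7,0) = 171, L_eff = 1 - 171/255 = 0.329412 (inverted)
t(7,0) = 4.7 - 3.730·0.329412 = 3.471
Σt over all 9·10 pixels = 418089/1700 ≈ 245.9347059
V = pitch²·Σt = 0.5²·418089/1700 = 61.484

t(7,0)=3.471 V=61.484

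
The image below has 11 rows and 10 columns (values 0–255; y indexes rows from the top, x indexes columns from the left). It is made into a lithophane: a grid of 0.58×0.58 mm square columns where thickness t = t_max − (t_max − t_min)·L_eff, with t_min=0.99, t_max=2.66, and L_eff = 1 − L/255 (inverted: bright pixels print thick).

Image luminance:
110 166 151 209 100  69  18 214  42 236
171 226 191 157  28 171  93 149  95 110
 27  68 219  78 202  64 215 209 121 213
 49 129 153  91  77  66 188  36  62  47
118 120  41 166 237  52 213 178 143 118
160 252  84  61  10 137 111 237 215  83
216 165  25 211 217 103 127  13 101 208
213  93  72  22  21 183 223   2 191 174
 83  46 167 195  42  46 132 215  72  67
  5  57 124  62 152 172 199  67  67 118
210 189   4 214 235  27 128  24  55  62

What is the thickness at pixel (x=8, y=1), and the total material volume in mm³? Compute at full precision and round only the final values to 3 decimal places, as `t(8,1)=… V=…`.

t(8,1)=1.612 V=66.534

span = t_max - t_min = 2.66 - 0.99 = 1.670
L(8,1) = 95, L_eff = 1 - 95/255 = 0.627451 (inverted)
t(8,1) = 2.66 - 1.670·0.627451 = 1.612
Σt over all 11·10 pixels = 840579/4250 ≈ 197.7832941
V = pitch²·Σt = 0.58²·840579/4250 = 66.534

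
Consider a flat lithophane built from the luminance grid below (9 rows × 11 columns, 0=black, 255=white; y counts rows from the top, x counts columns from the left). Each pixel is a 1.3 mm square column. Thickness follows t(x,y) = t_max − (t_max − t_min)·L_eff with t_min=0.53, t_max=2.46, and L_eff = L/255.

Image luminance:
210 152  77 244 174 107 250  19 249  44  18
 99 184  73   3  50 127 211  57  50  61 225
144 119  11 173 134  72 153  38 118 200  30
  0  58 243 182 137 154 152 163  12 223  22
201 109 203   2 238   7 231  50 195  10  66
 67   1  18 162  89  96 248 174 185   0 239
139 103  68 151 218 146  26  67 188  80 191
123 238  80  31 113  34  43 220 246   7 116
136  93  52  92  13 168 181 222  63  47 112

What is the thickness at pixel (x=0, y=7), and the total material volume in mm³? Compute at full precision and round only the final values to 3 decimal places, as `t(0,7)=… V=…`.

span = t_max - t_min = 2.46 - 0.53 = 1.930
L(0,7) = 123, L_eff = 123/255 = 0.482353
t(0,7) = 2.46 - 1.930·0.482353 = 1.529
Σt over all 9·11 pixels = 396761/2550 ≈ 155.5925490
V = pitch²·Σt = 1.3²·396761/2550 = 262.951

t(0,7)=1.529 V=262.951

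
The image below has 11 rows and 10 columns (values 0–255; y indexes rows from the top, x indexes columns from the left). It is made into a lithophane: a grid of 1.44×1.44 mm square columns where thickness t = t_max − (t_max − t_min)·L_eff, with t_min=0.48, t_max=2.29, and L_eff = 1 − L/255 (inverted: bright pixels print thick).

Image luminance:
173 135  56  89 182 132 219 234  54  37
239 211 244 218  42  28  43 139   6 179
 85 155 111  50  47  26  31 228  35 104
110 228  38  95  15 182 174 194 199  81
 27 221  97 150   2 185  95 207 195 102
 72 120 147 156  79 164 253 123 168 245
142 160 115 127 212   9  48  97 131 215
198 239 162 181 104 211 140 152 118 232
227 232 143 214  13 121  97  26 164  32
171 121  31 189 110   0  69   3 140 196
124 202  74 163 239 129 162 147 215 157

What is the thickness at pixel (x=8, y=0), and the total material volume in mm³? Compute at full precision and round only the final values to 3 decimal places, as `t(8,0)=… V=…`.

span = t_max - t_min = 2.29 - 0.48 = 1.810
L(8,0) = 54, L_eff = 1 - 54/255 = 0.788235 (inverted)
t(8,0) = 2.29 - 1.810·0.788235 = 0.863
Σt over all 11·10 pixels = 199088/1275 ≈ 156.1474510
V = pitch²·Σt = 1.44²·199088/1275 = 323.787

t(8,0)=0.863 V=323.787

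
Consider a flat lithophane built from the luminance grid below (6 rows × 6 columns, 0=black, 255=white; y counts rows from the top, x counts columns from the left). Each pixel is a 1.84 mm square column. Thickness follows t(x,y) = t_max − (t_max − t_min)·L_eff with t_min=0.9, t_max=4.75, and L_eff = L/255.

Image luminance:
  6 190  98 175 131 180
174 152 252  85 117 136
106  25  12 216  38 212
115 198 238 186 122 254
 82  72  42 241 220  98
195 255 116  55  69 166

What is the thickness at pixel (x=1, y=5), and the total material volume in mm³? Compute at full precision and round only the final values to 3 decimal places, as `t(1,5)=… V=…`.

span = t_max - t_min = 4.75 - 0.9 = 3.850
L(1,5) = 255, L_eff = 255/255 = 1.000000
t(1,5) = 4.75 - 3.850·1.000000 = 0.900
Σt over all 6·6 pixels = 484867/5100 ≈ 95.0719608
V = pitch²·Σt = 1.84²·484867/5100 = 321.876

t(1,5)=0.900 V=321.876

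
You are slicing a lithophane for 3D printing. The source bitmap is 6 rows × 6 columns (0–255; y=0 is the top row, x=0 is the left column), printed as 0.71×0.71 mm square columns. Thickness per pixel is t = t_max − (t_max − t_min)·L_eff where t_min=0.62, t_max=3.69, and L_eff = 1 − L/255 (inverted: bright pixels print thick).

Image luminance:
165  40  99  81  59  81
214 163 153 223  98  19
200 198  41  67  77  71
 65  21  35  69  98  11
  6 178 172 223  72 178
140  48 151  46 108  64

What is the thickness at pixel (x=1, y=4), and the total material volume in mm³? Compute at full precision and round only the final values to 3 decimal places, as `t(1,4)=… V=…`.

t(1,4)=2.763 V=33.913

span = t_max - t_min = 3.69 - 0.62 = 3.070
L(1,4) = 178, L_eff = 1 - 178/255 = 0.301961 (inverted)
t(1,4) = 3.69 - 3.070·0.301961 = 2.763
Σt over all 6·6 pixels = 857749/12750 ≈ 67.2744314
V = pitch²·Σt = 0.71²·857749/12750 = 33.913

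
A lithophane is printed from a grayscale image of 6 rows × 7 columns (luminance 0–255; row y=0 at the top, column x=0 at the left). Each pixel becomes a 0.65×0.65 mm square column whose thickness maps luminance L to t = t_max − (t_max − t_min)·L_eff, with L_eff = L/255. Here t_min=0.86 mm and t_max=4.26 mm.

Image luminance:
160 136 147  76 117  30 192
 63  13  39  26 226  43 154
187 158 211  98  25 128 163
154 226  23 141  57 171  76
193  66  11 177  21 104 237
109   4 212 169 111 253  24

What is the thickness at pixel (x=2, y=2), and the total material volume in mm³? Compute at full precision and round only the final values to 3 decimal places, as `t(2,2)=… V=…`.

span = t_max - t_min = 4.26 - 0.86 = 3.400
L(2,2) = 211, L_eff = 211/255 = 0.827451
t(2,2) = 4.26 - 3.400·0.827451 = 1.447
Σt over all 6·7 pixels = 8488/75 ≈ 113.1733333
V = pitch²·Σt = 0.65²·8488/75 = 47.816

t(2,2)=1.447 V=47.816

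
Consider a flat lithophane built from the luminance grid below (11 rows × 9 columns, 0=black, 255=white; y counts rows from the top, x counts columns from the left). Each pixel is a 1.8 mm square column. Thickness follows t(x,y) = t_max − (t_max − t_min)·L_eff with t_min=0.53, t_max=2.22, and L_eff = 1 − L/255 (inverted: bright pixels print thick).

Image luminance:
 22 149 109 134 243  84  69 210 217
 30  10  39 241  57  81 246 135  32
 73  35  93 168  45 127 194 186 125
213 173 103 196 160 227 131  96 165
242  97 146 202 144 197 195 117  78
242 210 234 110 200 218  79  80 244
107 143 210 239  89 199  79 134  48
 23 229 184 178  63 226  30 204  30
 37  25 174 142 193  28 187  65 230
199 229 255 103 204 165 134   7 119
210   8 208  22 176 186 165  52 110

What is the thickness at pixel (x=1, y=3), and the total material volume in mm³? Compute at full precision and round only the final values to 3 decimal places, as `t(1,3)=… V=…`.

span = t_max - t_min = 2.22 - 0.53 = 1.690
L(1,3) = 173, L_eff = 1 - 173/255 = 0.321569 (inverted)
t(1,3) = 2.22 - 1.690·0.321569 = 1.677
Σt over all 11·9 pixels = 608909/4250 ≈ 143.2727059
V = pitch²·Σt = 1.8²·608909/4250 = 464.204

t(1,3)=1.677 V=464.204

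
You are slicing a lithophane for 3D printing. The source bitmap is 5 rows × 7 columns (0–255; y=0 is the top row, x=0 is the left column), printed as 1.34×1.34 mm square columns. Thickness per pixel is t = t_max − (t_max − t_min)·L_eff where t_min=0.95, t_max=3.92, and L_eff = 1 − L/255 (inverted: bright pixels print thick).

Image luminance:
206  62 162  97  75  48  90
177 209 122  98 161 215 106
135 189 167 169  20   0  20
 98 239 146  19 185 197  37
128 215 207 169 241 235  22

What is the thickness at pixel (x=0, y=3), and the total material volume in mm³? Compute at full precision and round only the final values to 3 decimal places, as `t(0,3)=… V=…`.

t(0,3)=2.091 V=157.286

span = t_max - t_min = 3.92 - 0.95 = 2.970
L(0,3) = 98, L_eff = 1 - 98/255 = 0.615686 (inverted)
t(0,3) = 3.92 - 2.970·0.615686 = 2.091
Σt over all 5·7 pixels = 744559/8500 ≈ 87.5951765
V = pitch²·Σt = 1.34²·744559/8500 = 157.286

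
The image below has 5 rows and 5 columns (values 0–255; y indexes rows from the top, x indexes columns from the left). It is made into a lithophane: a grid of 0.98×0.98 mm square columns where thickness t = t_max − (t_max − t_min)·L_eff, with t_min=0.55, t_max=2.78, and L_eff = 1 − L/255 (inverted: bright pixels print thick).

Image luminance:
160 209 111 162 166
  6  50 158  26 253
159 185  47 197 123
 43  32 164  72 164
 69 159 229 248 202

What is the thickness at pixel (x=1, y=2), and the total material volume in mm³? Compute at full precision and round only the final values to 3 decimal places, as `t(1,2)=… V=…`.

t(1,2)=2.168 V=41.711

span = t_max - t_min = 2.78 - 0.55 = 2.230
L(1,2) = 185, L_eff = 1 - 185/255 = 0.274510 (inverted)
t(1,2) = 2.78 - 2.230·0.274510 = 2.168
Σt over all 5·5 pixels = 1107487/25500 ≈ 43.4308627
V = pitch²·Σt = 0.98²·1107487/25500 = 41.711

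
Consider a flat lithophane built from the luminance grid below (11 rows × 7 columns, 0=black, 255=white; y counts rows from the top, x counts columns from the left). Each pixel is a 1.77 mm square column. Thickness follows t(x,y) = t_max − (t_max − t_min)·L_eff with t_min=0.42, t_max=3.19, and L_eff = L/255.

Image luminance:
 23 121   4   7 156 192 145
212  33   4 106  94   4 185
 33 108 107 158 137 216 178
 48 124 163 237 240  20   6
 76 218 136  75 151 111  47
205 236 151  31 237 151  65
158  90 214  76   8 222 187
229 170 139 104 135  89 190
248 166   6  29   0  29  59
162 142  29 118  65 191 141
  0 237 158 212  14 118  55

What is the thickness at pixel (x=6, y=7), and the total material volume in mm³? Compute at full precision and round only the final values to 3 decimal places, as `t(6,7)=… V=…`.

span = t_max - t_min = 3.19 - 0.42 = 2.770
L(6,7) = 190, L_eff = 190/255 = 0.745098
t(6,7) = 3.19 - 2.770·0.745098 = 1.126
Σt over all 11·7 pixels = 310959/2125 ≈ 146.3336471
V = pitch²·Σt = 1.77²·310959/2125 = 458.449

t(6,7)=1.126 V=458.449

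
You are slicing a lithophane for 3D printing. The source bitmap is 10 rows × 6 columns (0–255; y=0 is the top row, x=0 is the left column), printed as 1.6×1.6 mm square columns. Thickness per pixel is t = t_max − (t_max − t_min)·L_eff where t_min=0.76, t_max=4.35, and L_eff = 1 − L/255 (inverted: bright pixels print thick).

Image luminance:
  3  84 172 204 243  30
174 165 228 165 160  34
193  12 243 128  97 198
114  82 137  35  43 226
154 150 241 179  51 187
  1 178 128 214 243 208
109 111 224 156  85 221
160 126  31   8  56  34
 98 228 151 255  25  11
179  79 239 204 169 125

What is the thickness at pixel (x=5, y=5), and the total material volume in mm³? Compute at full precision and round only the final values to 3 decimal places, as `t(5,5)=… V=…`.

span = t_max - t_min = 4.35 - 0.76 = 3.590
L(5,5) = 208, L_eff = 1 - 208/255 = 0.184314 (inverted)
t(5,5) = 4.35 - 3.590·0.184314 = 3.688
Σt over all 10·6 pixels = 1025573/6375 ≈ 160.8741961
V = pitch²·Σt = 1.6²·1025573/6375 = 411.838

t(5,5)=3.688 V=411.838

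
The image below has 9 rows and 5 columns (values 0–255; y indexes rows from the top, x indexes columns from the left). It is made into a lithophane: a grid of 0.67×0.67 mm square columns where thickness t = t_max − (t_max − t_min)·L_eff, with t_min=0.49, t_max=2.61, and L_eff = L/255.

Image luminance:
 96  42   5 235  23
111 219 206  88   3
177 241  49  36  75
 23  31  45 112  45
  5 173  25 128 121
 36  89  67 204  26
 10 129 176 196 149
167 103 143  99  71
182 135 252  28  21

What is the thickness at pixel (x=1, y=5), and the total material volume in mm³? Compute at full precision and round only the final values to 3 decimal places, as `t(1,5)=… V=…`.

span = t_max - t_min = 2.61 - 0.49 = 2.120
L(1,5) = 89, L_eff = 89/255 = 0.349020
t(1,5) = 2.61 - 2.120·0.349020 = 1.870
Σt over all 9·5 pixels = 2020411/25500 ≈ 79.2318039
V = pitch²·Σt = 0.67²·2020411/25500 = 35.567

t(1,5)=1.870 V=35.567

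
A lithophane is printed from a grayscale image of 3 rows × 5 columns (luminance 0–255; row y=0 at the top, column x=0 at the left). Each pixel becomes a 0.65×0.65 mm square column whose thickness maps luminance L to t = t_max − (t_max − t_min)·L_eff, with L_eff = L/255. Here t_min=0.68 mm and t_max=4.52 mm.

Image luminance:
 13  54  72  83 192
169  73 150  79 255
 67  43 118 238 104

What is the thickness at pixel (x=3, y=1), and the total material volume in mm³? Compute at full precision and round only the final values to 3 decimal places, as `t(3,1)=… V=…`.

t(3,1)=3.330 V=17.766

span = t_max - t_min = 4.52 - 0.68 = 3.840
L(3,1) = 79, L_eff = 79/255 = 0.309804
t(3,1) = 4.52 - 3.840·0.309804 = 3.330
Σt over all 3·5 pixels = 17871/425 ≈ 42.0494118
V = pitch²·Σt = 0.65²·17871/425 = 17.766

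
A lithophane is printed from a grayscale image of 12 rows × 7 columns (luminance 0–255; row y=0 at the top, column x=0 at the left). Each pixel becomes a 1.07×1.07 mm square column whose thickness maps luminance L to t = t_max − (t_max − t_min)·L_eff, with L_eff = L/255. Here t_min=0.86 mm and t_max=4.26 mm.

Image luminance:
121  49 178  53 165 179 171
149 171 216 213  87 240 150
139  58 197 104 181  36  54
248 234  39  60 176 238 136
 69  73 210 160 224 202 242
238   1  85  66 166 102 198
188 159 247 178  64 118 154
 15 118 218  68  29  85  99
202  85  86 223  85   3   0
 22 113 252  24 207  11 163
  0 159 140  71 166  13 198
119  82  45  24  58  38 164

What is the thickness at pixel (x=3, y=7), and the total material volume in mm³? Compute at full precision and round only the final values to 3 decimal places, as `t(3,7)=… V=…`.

span = t_max - t_min = 4.26 - 0.86 = 3.400
L(3,7) = 68, L_eff = 68/255 = 0.266667
t(3,7) = 4.26 - 3.400·0.266667 = 3.353
Σt over all 12·7 pixels = 16267/75 ≈ 216.8933333
V = pitch²·Σt = 1.07²·16267/75 = 248.321

t(3,7)=3.353 V=248.321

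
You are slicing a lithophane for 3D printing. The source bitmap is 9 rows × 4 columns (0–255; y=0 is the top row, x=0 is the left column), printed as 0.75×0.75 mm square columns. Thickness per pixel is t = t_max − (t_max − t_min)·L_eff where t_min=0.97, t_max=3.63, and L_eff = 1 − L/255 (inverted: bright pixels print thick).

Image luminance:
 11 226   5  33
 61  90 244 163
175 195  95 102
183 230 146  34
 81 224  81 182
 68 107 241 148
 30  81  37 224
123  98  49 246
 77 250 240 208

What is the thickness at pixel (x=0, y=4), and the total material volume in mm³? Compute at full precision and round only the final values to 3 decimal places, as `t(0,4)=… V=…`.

t(0,4)=1.815 V=47.737

span = t_max - t_min = 3.63 - 0.97 = 2.660
L(0,4) = 81, L_eff = 1 - 81/255 = 0.682353 (inverted)
t(0,4) = 3.63 - 2.660·0.682353 = 1.815
Σt over all 9·4 pixels = 180339/2125 ≈ 84.8654118
V = pitch²·Σt = 0.75²·180339/2125 = 47.737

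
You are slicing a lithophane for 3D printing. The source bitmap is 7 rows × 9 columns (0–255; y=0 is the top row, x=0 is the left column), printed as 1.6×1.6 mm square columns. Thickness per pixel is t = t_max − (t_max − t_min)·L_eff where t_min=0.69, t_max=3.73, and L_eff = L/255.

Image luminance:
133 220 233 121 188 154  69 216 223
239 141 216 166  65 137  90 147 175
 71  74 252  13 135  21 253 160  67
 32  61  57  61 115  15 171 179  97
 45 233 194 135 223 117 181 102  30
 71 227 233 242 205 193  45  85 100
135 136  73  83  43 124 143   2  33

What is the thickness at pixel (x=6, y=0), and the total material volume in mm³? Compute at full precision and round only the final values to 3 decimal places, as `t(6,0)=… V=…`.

t(6,0)=2.907 V=351.317

span = t_max - t_min = 3.73 - 0.69 = 3.040
L(6,0) = 69, L_eff = 69/255 = 0.270588
t(6,0) = 3.73 - 3.040·0.270588 = 2.907
Σt over all 7·9 pixels = 699889/5100 ≈ 137.2331373
V = pitch²·Σt = 1.6²·699889/5100 = 351.317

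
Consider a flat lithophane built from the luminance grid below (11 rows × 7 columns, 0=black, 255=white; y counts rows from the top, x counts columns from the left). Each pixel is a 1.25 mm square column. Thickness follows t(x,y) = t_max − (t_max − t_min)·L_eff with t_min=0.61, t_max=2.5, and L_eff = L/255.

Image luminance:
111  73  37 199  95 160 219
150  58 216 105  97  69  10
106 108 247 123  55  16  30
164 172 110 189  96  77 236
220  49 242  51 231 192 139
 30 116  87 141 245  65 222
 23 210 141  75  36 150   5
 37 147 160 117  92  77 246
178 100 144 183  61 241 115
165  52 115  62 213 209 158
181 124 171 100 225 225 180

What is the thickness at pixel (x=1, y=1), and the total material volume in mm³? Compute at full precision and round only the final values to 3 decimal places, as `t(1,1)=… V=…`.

span = t_max - t_min = 2.5 - 0.61 = 1.890
L(1,1) = 58, L_eff = 58/255 = 0.227451
t(1,1) = 2.5 - 1.890·0.227451 = 2.070
Σt over all 11·7 pixels = 500731/4250 ≈ 117.8190588
V = pitch²·Σt = 1.25²·500731/4250 = 184.092

t(1,1)=2.070 V=184.092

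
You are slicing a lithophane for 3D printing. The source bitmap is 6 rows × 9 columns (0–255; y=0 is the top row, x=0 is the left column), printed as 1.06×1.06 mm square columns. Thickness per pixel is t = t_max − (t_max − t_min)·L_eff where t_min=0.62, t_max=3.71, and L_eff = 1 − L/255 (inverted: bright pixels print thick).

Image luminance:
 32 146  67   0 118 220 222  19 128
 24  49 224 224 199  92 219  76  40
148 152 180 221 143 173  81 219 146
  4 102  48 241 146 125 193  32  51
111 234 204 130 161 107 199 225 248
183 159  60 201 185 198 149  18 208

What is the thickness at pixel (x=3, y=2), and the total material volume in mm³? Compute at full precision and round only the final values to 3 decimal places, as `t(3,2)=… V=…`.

t(3,2)=3.298 V=139.516

span = t_max - t_min = 3.71 - 0.62 = 3.090
L(3,2) = 221, L_eff = 1 - 221/255 = 0.133333 (inverted)
t(3,2) = 3.71 - 3.090·0.133333 = 3.298
Σt over all 6·9 pixels = 263858/2125 ≈ 124.1684706
V = pitch²·Σt = 1.06²·263858/2125 = 139.516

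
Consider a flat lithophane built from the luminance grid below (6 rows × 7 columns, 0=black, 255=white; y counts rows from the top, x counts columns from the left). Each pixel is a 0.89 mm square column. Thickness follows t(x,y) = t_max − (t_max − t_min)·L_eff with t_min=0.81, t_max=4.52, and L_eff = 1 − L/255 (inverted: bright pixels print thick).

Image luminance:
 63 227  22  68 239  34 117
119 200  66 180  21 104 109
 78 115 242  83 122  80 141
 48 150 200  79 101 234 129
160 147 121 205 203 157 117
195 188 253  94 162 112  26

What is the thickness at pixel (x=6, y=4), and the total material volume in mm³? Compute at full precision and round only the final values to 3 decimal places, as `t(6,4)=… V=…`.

t(6,4)=2.512 V=90.458

span = t_max - t_min = 4.52 - 0.81 = 3.710
L(6,4) = 117, L_eff = 1 - 117/255 = 0.541176 (inverted)
t(6,4) = 4.52 - 3.710·0.541176 = 2.512
Σt over all 6·7 pixels = 970697/8500 ≈ 114.1996471
V = pitch²·Σt = 0.89²·970697/8500 = 90.458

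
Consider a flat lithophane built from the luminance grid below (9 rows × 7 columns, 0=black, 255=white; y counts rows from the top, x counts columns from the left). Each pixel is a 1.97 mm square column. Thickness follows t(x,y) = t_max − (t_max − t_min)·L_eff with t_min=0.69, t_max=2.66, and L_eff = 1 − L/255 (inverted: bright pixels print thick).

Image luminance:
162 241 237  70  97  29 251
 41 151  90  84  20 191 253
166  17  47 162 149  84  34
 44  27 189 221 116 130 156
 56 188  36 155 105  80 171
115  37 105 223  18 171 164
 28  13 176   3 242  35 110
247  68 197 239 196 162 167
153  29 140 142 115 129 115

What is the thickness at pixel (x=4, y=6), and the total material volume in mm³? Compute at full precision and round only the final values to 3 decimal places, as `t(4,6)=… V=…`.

span = t_max - t_min = 2.66 - 0.69 = 1.970
L(4,6) = 242, L_eff = 1 - 242/255 = 0.050980 (inverted)
t(4,6) = 2.66 - 1.970·0.050980 = 2.560
Σt over all 9·7 pixels = 1321459/12750 ≈ 103.6438431
V = pitch²·Σt = 1.97²·1321459/12750 = 402.231

t(4,6)=2.560 V=402.231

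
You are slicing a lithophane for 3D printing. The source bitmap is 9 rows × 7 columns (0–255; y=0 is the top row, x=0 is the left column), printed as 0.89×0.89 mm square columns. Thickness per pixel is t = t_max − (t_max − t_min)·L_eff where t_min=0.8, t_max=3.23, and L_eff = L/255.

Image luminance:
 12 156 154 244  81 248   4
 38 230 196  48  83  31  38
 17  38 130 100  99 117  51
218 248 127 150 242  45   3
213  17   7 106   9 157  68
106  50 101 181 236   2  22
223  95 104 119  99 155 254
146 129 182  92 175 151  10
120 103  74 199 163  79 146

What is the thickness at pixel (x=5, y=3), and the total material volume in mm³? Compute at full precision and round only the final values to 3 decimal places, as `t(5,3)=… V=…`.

t(5,3)=2.801 V=106.528

span = t_max - t_min = 3.23 - 0.8 = 2.430
L(5,3) = 45, L_eff = 45/255 = 0.176471
t(5,3) = 3.23 - 2.430·0.176471 = 2.801
Σt over all 9·7 pixels = 285786/2125 ≈ 134.4875294
V = pitch²·Σt = 0.89²·285786/2125 = 106.528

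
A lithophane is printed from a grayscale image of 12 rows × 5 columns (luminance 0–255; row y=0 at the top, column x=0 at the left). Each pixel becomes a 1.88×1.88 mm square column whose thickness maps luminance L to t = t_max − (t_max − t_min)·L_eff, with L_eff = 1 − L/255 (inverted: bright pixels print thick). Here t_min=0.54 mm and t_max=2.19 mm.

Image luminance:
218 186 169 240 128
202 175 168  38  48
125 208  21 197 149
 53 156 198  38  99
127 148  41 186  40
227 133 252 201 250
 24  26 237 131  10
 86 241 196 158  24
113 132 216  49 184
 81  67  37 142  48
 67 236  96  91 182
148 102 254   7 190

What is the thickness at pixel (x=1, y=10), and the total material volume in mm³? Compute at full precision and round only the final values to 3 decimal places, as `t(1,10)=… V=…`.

t(1,10)=2.067 V=297.380

span = t_max - t_min = 2.19 - 0.54 = 1.650
L(1,10) = 236, L_eff = 1 - 236/255 = 0.074510 (inverted)
t(1,10) = 2.19 - 1.650·0.074510 = 2.067
Σt over all 12·5 pixels = 35759/425 ≈ 84.1388235
V = pitch²·Σt = 1.88²·35759/425 = 297.380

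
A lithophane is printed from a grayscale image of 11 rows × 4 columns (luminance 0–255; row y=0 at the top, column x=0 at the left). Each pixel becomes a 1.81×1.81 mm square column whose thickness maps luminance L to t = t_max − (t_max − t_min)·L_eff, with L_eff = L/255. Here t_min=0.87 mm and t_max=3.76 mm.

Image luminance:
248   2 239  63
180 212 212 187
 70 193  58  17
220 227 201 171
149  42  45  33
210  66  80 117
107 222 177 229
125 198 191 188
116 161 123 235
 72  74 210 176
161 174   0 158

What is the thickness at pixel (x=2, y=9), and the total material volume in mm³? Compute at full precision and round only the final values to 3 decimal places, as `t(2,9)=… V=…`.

span = t_max - t_min = 3.76 - 0.87 = 2.890
L(2,9) = 210, L_eff = 210/255 = 0.823529
t(2,9) = 3.76 - 2.890·0.823529 = 1.380
Σt over all 11·4 pixels = 93.598
V = pitch²·Σt = 1.81²·93.598 = 306.636

t(2,9)=1.380 V=306.636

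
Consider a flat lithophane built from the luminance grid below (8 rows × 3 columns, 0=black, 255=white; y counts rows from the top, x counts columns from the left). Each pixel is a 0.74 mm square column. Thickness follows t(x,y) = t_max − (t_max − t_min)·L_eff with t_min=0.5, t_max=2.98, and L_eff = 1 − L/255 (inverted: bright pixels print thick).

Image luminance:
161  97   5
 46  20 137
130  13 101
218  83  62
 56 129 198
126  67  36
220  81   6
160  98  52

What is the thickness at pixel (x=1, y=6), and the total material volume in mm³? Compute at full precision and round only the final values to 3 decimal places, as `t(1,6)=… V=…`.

span = t_max - t_min = 2.98 - 0.5 = 2.480
L(1,6) = 81, L_eff = 1 - 81/255 = 0.682353 (inverted)
t(1,6) = 2.98 - 2.480·0.682353 = 1.288
Σt over all 8·3 pixels = 219224/6375 ≈ 34.3880784
V = pitch²·Σt = 0.74²·219224/6375 = 18.831

t(1,6)=1.288 V=18.831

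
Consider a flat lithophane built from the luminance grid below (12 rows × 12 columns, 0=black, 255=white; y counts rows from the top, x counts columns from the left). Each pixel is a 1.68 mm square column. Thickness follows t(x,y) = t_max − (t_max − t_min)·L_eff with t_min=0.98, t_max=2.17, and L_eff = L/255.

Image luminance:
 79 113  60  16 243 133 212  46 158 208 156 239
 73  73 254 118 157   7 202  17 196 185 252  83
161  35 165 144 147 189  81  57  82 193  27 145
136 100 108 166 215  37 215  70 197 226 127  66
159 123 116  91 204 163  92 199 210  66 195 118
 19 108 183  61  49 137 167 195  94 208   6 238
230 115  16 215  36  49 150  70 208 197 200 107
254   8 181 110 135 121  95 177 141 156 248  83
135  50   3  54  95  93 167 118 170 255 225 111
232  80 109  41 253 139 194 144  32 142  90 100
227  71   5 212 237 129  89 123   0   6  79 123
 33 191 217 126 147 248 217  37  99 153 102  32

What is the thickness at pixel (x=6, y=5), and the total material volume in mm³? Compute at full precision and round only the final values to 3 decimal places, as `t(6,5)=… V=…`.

span = t_max - t_min = 2.17 - 0.98 = 1.190
L(6,5) = 167, L_eff = 167/255 = 0.654902
t(6,5) = 2.17 - 1.190·0.654902 = 1.391
Σt over all 12·12 pixels = 224.714
V = pitch²·Σt = 1.68²·224.714 = 634.233

t(6,5)=1.391 V=634.233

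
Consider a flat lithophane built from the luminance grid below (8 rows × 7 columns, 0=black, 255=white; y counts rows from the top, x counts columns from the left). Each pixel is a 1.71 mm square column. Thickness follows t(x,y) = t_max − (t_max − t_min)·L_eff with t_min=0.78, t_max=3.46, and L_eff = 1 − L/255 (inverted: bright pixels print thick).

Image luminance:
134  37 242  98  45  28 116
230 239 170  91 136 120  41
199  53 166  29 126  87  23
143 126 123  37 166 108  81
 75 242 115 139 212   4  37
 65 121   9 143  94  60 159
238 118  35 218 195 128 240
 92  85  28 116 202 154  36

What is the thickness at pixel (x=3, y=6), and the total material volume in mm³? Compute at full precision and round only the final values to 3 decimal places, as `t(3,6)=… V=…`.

span = t_max - t_min = 3.46 - 0.78 = 2.680
L(3,6) = 218, L_eff = 1 - 218/255 = 0.145098 (inverted)
t(3,6) = 3.46 - 2.680·0.145098 = 3.071
Σt over all 8·7 pixels = 717578/6375 ≈ 112.5612549
V = pitch²·Σt = 1.71²·717578/6375 = 329.140

t(3,6)=3.071 V=329.140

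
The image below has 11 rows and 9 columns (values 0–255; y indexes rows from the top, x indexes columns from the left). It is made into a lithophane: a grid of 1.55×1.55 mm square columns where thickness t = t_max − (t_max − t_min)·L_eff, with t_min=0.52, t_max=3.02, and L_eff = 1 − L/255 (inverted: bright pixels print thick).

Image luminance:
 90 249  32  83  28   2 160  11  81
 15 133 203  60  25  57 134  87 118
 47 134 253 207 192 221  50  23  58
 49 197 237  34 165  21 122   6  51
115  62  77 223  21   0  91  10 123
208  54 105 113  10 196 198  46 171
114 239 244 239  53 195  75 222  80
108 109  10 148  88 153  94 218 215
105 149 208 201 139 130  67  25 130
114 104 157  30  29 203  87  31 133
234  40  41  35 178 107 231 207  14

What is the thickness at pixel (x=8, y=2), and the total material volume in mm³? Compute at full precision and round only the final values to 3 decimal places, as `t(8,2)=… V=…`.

span = t_max - t_min = 3.02 - 0.52 = 2.500
L(8,2) = 58, L_eff = 1 - 58/255 = 0.772549 (inverted)
t(8,2) = 3.02 - 2.500·0.772549 = 1.089
Σt over all 11·9 pixels = 411049/2550 ≈ 161.1956863
V = pitch²·Σt = 1.55²·411049/2550 = 387.273

t(8,2)=1.089 V=387.273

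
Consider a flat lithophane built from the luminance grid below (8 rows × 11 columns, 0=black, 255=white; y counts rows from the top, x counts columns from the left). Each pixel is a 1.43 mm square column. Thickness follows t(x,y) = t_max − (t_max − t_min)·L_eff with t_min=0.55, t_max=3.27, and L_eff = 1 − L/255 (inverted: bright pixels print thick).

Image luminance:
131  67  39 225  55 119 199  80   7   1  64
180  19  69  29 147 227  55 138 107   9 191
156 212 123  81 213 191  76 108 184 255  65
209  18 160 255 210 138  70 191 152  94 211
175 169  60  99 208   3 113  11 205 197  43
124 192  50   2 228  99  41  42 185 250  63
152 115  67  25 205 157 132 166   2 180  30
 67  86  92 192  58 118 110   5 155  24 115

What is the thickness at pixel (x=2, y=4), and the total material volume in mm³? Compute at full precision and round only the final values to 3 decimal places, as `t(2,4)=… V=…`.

t(2,4)=1.190 V=324.556

span = t_max - t_min = 3.27 - 0.55 = 2.720
L(2,4) = 60, L_eff = 1 - 60/255 = 0.764706 (inverted)
t(2,4) = 3.27 - 2.720·0.764706 = 1.190
Σt over all 8·11 pixels = 59518/375 ≈ 158.7146667
V = pitch²·Σt = 1.43²·59518/375 = 324.556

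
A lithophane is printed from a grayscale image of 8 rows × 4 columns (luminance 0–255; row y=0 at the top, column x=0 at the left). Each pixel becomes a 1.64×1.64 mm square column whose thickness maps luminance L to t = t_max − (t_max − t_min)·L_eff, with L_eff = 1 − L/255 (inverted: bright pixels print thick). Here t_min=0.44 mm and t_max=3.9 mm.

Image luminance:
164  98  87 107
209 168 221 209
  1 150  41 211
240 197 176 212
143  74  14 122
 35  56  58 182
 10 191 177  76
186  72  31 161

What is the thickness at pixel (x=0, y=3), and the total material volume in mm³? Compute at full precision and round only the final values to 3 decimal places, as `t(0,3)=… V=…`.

span = t_max - t_min = 3.9 - 0.44 = 3.460
L(0,3) = 240, L_eff = 1 - 240/255 = 0.058824 (inverted)
t(0,3) = 3.9 - 3.460·0.058824 = 3.696
Σt over all 8·4 pixels = 885187/12750 ≈ 69.4264314
V = pitch²·Σt = 1.64²·885187/12750 = 186.729

t(0,3)=3.696 V=186.729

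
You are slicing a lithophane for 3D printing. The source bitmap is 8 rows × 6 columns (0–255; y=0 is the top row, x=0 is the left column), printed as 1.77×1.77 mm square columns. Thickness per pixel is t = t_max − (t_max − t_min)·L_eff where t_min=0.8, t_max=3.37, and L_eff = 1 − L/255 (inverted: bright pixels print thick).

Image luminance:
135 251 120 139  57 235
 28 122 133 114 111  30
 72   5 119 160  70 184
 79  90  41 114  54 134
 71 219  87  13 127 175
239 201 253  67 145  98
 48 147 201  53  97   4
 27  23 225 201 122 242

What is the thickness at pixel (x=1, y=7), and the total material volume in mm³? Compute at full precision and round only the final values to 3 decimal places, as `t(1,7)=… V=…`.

t(1,7)=1.032 V=299.711

span = t_max - t_min = 3.37 - 0.8 = 2.570
L(1,7) = 23, L_eff = 1 - 23/255 = 0.909804 (inverted)
t(1,7) = 3.37 - 2.570·0.909804 = 1.032
Σt over all 8·6 pixels = 406579/4250 ≈ 95.6656471
V = pitch²·Σt = 1.77²·406579/4250 = 299.711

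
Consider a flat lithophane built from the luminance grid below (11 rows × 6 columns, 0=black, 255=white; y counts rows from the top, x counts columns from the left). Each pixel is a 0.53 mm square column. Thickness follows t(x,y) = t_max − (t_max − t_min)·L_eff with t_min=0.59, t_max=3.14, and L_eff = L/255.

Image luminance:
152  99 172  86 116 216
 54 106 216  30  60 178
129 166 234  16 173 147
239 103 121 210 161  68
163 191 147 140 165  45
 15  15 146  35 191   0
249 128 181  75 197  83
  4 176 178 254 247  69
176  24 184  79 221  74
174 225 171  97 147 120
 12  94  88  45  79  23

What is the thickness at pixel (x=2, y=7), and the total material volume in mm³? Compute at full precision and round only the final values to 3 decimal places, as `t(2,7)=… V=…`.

t(2,7)=1.360 V=34.677

span = t_max - t_min = 3.14 - 0.59 = 2.550
L(2,7) = 178, L_eff = 178/255 = 0.698039
t(2,7) = 3.14 - 2.550·0.698039 = 1.360
Σt over all 11·6 pixels = 123.45
V = pitch²·Σt = 0.53²·123.45 = 34.677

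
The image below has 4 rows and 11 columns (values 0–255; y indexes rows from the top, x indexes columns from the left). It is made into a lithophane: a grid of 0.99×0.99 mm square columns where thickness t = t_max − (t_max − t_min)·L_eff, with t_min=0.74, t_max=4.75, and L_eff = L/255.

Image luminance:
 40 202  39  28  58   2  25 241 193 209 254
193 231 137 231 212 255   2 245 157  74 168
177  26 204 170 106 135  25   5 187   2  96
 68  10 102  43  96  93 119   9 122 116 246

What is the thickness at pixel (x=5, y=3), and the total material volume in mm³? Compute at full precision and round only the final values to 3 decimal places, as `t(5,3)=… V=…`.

span = t_max - t_min = 4.75 - 0.74 = 4.010
L(5,3) = 93, L_eff = 93/255 = 0.364706
t(5,3) = 4.75 - 4.010·0.364706 = 3.288
Σt over all 4·11 pixels = 3182947/25500 ≈ 124.8214510
V = pitch²·Σt = 0.99²·3182947/25500 = 122.338

t(5,3)=3.288 V=122.338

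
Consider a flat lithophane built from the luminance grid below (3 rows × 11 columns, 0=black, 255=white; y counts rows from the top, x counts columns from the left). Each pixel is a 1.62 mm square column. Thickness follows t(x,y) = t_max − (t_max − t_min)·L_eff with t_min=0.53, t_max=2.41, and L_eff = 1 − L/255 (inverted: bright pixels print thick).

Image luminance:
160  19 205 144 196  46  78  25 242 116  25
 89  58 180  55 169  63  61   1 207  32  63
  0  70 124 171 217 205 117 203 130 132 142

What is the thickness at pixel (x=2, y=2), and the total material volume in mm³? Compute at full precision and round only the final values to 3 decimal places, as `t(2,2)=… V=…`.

span = t_max - t_min = 2.41 - 0.53 = 1.880
L(2,2) = 124, L_eff = 1 - 124/255 = 0.513725 (inverted)
t(2,2) = 2.41 - 1.880·0.513725 = 1.444
Σt over all 3·11 pixels = 230011/5100 ≈ 45.1001961
V = pitch²·Σt = 1.62²·230011/5100 = 118.361

t(2,2)=1.444 V=118.361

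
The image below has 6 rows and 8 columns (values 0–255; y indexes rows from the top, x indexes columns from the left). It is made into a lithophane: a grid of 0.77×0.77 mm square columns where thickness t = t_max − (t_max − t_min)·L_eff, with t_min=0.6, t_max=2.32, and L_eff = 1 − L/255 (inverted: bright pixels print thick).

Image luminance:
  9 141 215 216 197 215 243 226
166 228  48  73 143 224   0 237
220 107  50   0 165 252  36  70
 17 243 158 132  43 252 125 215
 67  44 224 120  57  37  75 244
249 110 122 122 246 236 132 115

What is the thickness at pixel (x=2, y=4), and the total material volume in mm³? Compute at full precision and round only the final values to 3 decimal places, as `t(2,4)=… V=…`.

t(2,4)=2.111 V=44.534

span = t_max - t_min = 2.32 - 0.6 = 1.720
L(2,4) = 224, L_eff = 1 - 224/255 = 0.121569 (inverted)
t(2,4) = 2.32 - 1.720·0.121569 = 2.111
Σt over all 6·8 pixels = 478838/6375 ≈ 75.1118431
V = pitch²·Σt = 0.77²·478838/6375 = 44.534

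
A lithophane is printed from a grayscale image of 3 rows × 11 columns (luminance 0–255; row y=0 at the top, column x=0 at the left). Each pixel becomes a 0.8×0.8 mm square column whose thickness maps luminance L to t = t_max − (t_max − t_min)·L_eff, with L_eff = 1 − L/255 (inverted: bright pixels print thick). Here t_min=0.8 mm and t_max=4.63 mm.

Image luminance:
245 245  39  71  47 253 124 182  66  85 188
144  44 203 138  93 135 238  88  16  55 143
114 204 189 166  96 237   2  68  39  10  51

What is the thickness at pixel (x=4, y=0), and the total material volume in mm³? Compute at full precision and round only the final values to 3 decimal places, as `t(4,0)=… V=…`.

span = t_max - t_min = 4.63 - 0.8 = 3.830
L(4,0) = 47, L_eff = 1 - 47/255 = 0.815686 (inverted)
t(4,0) = 4.63 - 3.830·0.815686 = 1.506
Σt over all 3·11 pixels = 1106047/12750 ≈ 86.7487843
V = pitch²·Σt = 0.8²·1106047/12750 = 55.519

t(4,0)=1.506 V=55.519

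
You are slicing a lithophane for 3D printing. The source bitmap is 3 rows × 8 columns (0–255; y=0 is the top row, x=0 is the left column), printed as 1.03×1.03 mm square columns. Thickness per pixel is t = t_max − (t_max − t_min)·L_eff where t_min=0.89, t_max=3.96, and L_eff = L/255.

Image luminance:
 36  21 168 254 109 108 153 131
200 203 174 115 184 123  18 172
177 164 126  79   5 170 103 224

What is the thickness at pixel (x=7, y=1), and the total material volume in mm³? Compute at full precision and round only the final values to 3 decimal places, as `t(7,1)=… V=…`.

span = t_max - t_min = 3.96 - 0.89 = 3.070
L(7,1) = 172, L_eff = 172/255 = 0.674510
t(7,1) = 3.96 - 3.070·0.674510 = 1.889
Σt over all 3·8 pixels = 1435901/25500 ≈ 56.3098431
V = pitch²·Σt = 1.03²·1435901/25500 = 59.739

t(7,1)=1.889 V=59.739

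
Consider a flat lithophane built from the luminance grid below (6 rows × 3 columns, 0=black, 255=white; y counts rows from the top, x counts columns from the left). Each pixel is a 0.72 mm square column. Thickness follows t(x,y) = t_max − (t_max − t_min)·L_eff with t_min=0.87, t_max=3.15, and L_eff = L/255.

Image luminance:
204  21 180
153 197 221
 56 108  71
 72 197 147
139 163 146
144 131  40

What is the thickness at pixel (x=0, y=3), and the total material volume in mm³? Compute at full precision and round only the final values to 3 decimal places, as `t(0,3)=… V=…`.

span = t_max - t_min = 3.15 - 0.87 = 2.280
L(0,3) = 72, L_eff = 72/255 = 0.282353
t(0,3) = 3.15 - 2.280·0.282353 = 2.506
Σt over all 6·3 pixels = 30031/850 ≈ 35.3305882
V = pitch²·Σt = 0.72²·30031/850 = 18.315

t(0,3)=2.506 V=18.315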